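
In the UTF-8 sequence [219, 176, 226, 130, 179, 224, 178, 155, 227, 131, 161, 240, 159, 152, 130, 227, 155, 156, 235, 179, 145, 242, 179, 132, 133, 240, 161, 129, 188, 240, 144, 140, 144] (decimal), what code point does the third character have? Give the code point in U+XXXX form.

Offset 0: leading byte 0xDB = 11011011 → 2-byte char #1 = DB B0.
Offset 2: leading byte 0xE2 = 11100010 → 3-byte char #2 = E2 82 B3.
Offset 5: leading byte 0xE0 = 11100000 → 3-byte char #3 = E0 B2 9B.
Leading byte 0xE0 = 11100000 matches 1110xxxx → 3-byte sequence.
Byte 1: 0xE0 = 11100000, payload 0000 (4 bits).
Byte 2: 0xB2 = 10110010 (10xxxxxx ✓), payload 110010.
Byte 3: 0x9B = 10011011 (10xxxxxx ✓), payload 011011.
Concatenate: 0000110010011011 = 0xC9B (16 bits → U+0C9B).

U+0C9B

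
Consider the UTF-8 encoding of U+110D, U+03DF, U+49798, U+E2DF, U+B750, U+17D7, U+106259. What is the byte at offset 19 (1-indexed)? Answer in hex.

0xF4

1-indexed offset 19 is 0-indexed offset 18.
U+110D → 3-byte form E1 84 8D at offsets 0–2.
U+03DF → 2-byte form CF 9F at offsets 3–4.
U+49798 → 4-byte form F1 89 9E 98 at offsets 5–8.
U+E2DF → 3-byte form EE 8B 9F at offsets 9–11.
U+B750 → 3-byte form EB 9D 90 at offsets 12–14.
U+17D7 → 3-byte form E1 9F 97 at offsets 15–17.
U+106259 → 4-byte form F4 86 89 99 at offsets 18–21.
Offset 18 falls in char 7's range; it's byte 1 of F4 86 89 99 = 0xF4.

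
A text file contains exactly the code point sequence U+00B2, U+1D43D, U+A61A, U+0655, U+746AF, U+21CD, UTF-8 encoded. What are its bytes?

C2 B2 F0 9D 90 BD EA 98 9A D9 95 F1 B4 9A AF E2 87 8D

U+00B2: 2-byte form → C2 B2.
U+1D43D: 4-byte form → F0 9D 90 BD.
U+A61A: 3-byte form → EA 98 9A.
U+0655: 2-byte form → D9 95.
U+746AF: 4-byte form → F1 B4 9A AF.
U+21CD: 3-byte form → E2 87 8D.
Concatenated (18 bytes): C2 B2 F0 9D 90 BD EA 98 9A D9 95 F1 B4 9A AF E2 87 8D.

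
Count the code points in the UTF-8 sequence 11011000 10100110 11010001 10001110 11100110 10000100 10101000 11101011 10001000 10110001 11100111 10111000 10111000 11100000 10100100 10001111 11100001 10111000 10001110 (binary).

Byte at offset 0: 0xD8 = 11011000 → 2-byte char (#1). Advance 2.
Byte at offset 2: 0xD1 = 11010001 → 2-byte char (#2). Advance 2.
Byte at offset 4: 0xE6 = 11100110 → 3-byte char (#3). Advance 3.
Byte at offset 7: 0xEB = 11101011 → 3-byte char (#4). Advance 3.
Byte at offset 10: 0xE7 = 11100111 → 3-byte char (#5). Advance 3.
Byte at offset 13: 0xE0 = 11100000 → 3-byte char (#6). Advance 3.
Byte at offset 16: 0xE1 = 11100001 → 3-byte char (#7). Advance 3.
Reached end at offset 19 after 7 code points.

7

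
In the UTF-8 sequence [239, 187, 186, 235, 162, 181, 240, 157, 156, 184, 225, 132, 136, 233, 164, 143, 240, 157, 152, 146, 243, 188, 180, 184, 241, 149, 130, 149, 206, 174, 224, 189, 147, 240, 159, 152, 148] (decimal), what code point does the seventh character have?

Offset 0: leading byte 0xEF = 11101111 → 3-byte char #1 = EF BB BA.
Offset 3: leading byte 0xEB = 11101011 → 3-byte char #2 = EB A2 B5.
Offset 6: leading byte 0xF0 = 11110000 → 4-byte char #3 = F0 9D 9C B8.
Offset 10: leading byte 0xE1 = 11100001 → 3-byte char #4 = E1 84 88.
Offset 13: leading byte 0xE9 = 11101001 → 3-byte char #5 = E9 A4 8F.
Offset 16: leading byte 0xF0 = 11110000 → 4-byte char #6 = F0 9D 98 92.
Offset 20: leading byte 0xF3 = 11110011 → 4-byte char #7 = F3 BC B4 B8.
Leading byte 0xF3 = 11110011 matches 11110xxx → 4-byte sequence.
Byte 1: 0xF3 = 11110011, payload 011 (3 bits).
Byte 2: 0xBC = 10111100 (10xxxxxx ✓), payload 111100.
Byte 3: 0xB4 = 10110100 (10xxxxxx ✓), payload 110100.
Byte 4: 0xB8 = 10111000 (10xxxxxx ✓), payload 111000.
Concatenate: 011111100110100111000 = 0xFCD38 (21 bits → U+FCD38).

U+FCD38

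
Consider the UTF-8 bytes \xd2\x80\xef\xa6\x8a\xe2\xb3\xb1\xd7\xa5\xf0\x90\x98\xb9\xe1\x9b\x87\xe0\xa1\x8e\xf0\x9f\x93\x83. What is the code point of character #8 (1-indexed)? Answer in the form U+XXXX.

U+1F4C3

Offset 0: leading byte 0xD2 = 11010010 → 2-byte char #1 = D2 80.
Offset 2: leading byte 0xEF = 11101111 → 3-byte char #2 = EF A6 8A.
Offset 5: leading byte 0xE2 = 11100010 → 3-byte char #3 = E2 B3 B1.
Offset 8: leading byte 0xD7 = 11010111 → 2-byte char #4 = D7 A5.
Offset 10: leading byte 0xF0 = 11110000 → 4-byte char #5 = F0 90 98 B9.
Offset 14: leading byte 0xE1 = 11100001 → 3-byte char #6 = E1 9B 87.
Offset 17: leading byte 0xE0 = 11100000 → 3-byte char #7 = E0 A1 8E.
Offset 20: leading byte 0xF0 = 11110000 → 4-byte char #8 = F0 9F 93 83.
Leading byte 0xF0 = 11110000 matches 11110xxx → 4-byte sequence.
Byte 1: 0xF0 = 11110000, payload 000 (3 bits).
Byte 2: 0x9F = 10011111 (10xxxxxx ✓), payload 011111.
Byte 3: 0x93 = 10010011 (10xxxxxx ✓), payload 010011.
Byte 4: 0x83 = 10000011 (10xxxxxx ✓), payload 000011.
Concatenate: 000011111010011000011 = 0x1F4C3 (21 bits → U+1F4C3).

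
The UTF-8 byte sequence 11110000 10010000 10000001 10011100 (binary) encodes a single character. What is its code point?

U+1005C

Leading byte 0xF0 = 11110000 matches 11110xxx → 4-byte sequence.
Byte 1: 0xF0 = 11110000, payload 000 (3 bits).
Byte 2: 0x90 = 10010000 (10xxxxxx ✓), payload 010000.
Byte 3: 0x81 = 10000001 (10xxxxxx ✓), payload 000001.
Byte 4: 0x9C = 10011100 (10xxxxxx ✓), payload 011100.
Concatenate: 000010000000001011100 = 0x1005C (21 bits → U+1005C).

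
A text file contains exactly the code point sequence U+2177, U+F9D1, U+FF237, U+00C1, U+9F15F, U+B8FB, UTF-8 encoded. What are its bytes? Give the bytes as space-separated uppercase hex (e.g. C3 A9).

U+2177: 3-byte form → E2 85 B7.
U+F9D1: 3-byte form → EF A7 91.
U+FF237: 4-byte form → F3 BF 88 B7.
U+00C1: 2-byte form → C3 81.
U+9F15F: 4-byte form → F2 9F 85 9F.
U+B8FB: 3-byte form → EB A3 BB.
Concatenated (19 bytes): E2 85 B7 EF A7 91 F3 BF 88 B7 C3 81 F2 9F 85 9F EB A3 BB.

E2 85 B7 EF A7 91 F3 BF 88 B7 C3 81 F2 9F 85 9F EB A3 BB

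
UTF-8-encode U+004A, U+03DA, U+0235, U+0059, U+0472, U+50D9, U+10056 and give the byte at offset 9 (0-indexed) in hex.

U+004A → 1-byte form 4A at offsets 0–0.
U+03DA → 2-byte form CF 9A at offsets 1–2.
U+0235 → 2-byte form C8 B5 at offsets 3–4.
U+0059 → 1-byte form 59 at offsets 5–5.
U+0472 → 2-byte form D1 B2 at offsets 6–7.
U+50D9 → 3-byte form E5 83 99 at offsets 8–10.
Offset 9 falls in char 6's range; it's byte 2 of E5 83 99 = 0x83.

0x83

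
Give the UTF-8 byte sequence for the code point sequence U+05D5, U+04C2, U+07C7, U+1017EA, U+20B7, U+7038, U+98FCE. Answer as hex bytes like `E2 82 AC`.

D7 95 D3 82 DF 87 F4 81 9F AA E2 82 B7 E7 80 B8 F2 98 BF 8E

U+05D5: 2-byte form → D7 95.
U+04C2: 2-byte form → D3 82.
U+07C7: 2-byte form → DF 87.
U+1017EA: 4-byte form → F4 81 9F AA.
U+20B7: 3-byte form → E2 82 B7.
U+7038: 3-byte form → E7 80 B8.
U+98FCE: 4-byte form → F2 98 BF 8E.
Concatenated (20 bytes): D7 95 D3 82 DF 87 F4 81 9F AA E2 82 B7 E7 80 B8 F2 98 BF 8E.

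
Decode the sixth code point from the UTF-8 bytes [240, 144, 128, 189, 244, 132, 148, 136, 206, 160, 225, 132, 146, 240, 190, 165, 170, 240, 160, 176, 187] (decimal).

U+20C3B

Offset 0: leading byte 0xF0 = 11110000 → 4-byte char #1 = F0 90 80 BD.
Offset 4: leading byte 0xF4 = 11110100 → 4-byte char #2 = F4 84 94 88.
Offset 8: leading byte 0xCE = 11001110 → 2-byte char #3 = CE A0.
Offset 10: leading byte 0xE1 = 11100001 → 3-byte char #4 = E1 84 92.
Offset 13: leading byte 0xF0 = 11110000 → 4-byte char #5 = F0 BE A5 AA.
Offset 17: leading byte 0xF0 = 11110000 → 4-byte char #6 = F0 A0 B0 BB.
Leading byte 0xF0 = 11110000 matches 11110xxx → 4-byte sequence.
Byte 1: 0xF0 = 11110000, payload 000 (3 bits).
Byte 2: 0xA0 = 10100000 (10xxxxxx ✓), payload 100000.
Byte 3: 0xB0 = 10110000 (10xxxxxx ✓), payload 110000.
Byte 4: 0xBB = 10111011 (10xxxxxx ✓), payload 111011.
Concatenate: 000100000110000111011 = 0x20C3B (21 bits → U+20C3B).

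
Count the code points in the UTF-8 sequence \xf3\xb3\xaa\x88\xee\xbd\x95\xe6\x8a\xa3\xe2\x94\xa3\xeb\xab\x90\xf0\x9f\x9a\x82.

Byte at offset 0: 0xF3 = 11110011 → 4-byte char (#1). Advance 4.
Byte at offset 4: 0xEE = 11101110 → 3-byte char (#2). Advance 3.
Byte at offset 7: 0xE6 = 11100110 → 3-byte char (#3). Advance 3.
Byte at offset 10: 0xE2 = 11100010 → 3-byte char (#4). Advance 3.
Byte at offset 13: 0xEB = 11101011 → 3-byte char (#5). Advance 3.
Byte at offset 16: 0xF0 = 11110000 → 4-byte char (#6). Advance 4.
Reached end at offset 20 after 6 code points.

6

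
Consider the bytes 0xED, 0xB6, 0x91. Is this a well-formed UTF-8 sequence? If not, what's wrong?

invalid (encodes a surrogate (U+D800–U+DFFF))

Structurally a 3-byte sequence; payload = 0xDD91.
But 0xDD91 is in U+D800–U+DFFF, the surrogate range. Surrogates are not Unicode scalar values and are forbidden in UTF-8.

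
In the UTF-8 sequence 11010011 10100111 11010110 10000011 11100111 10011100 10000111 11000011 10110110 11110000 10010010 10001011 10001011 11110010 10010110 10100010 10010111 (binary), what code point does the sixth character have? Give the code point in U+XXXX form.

Offset 0: leading byte 0xD3 = 11010011 → 2-byte char #1 = D3 A7.
Offset 2: leading byte 0xD6 = 11010110 → 2-byte char #2 = D6 83.
Offset 4: leading byte 0xE7 = 11100111 → 3-byte char #3 = E7 9C 87.
Offset 7: leading byte 0xC3 = 11000011 → 2-byte char #4 = C3 B6.
Offset 9: leading byte 0xF0 = 11110000 → 4-byte char #5 = F0 92 8B 8B.
Offset 13: leading byte 0xF2 = 11110010 → 4-byte char #6 = F2 96 A2 97.
Leading byte 0xF2 = 11110010 matches 11110xxx → 4-byte sequence.
Byte 1: 0xF2 = 11110010, payload 010 (3 bits).
Byte 2: 0x96 = 10010110 (10xxxxxx ✓), payload 010110.
Byte 3: 0xA2 = 10100010 (10xxxxxx ✓), payload 100010.
Byte 4: 0x97 = 10010111 (10xxxxxx ✓), payload 010111.
Concatenate: 010010110100010010111 = 0x96897 (21 bits → U+96897).

U+96897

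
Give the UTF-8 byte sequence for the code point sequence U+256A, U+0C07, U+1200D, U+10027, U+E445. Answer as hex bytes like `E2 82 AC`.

E2 95 AA E0 B0 87 F0 92 80 8D F0 90 80 A7 EE 91 85

U+256A: 3-byte form → E2 95 AA.
U+0C07: 3-byte form → E0 B0 87.
U+1200D: 4-byte form → F0 92 80 8D.
U+10027: 4-byte form → F0 90 80 A7.
U+E445: 3-byte form → EE 91 85.
Concatenated (17 bytes): E2 95 AA E0 B0 87 F0 92 80 8D F0 90 80 A7 EE 91 85.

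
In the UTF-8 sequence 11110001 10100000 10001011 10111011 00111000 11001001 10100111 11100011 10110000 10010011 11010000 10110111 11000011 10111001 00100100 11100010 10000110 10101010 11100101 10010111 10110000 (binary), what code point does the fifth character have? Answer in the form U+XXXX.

U+0437

Offset 0: leading byte 0xF1 = 11110001 → 4-byte char #1 = F1 A0 8B BB.
Offset 4: leading byte 0x38 = 00111000 → 1-byte char #2 = 38.
Offset 5: leading byte 0xC9 = 11001001 → 2-byte char #3 = C9 A7.
Offset 7: leading byte 0xE3 = 11100011 → 3-byte char #4 = E3 B0 93.
Offset 10: leading byte 0xD0 = 11010000 → 2-byte char #5 = D0 B7.
Leading byte 0xD0 = 11010000 matches 110xxxxx → 2-byte sequence.
Byte 1: 0xD0 = 11010000, payload 10000 (5 bits).
Byte 2: 0xB7 = 10110111 (10xxxxxx ✓), payload 110111.
Concatenate: 10000110111 = 0x437 (11 bits → U+0437).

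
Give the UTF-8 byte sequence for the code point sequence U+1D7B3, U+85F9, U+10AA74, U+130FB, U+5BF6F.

F0 9D 9E B3 E8 97 B9 F4 8A A9 B4 F0 93 83 BB F1 9B BD AF

U+1D7B3: 4-byte form → F0 9D 9E B3.
U+85F9: 3-byte form → E8 97 B9.
U+10AA74: 4-byte form → F4 8A A9 B4.
U+130FB: 4-byte form → F0 93 83 BB.
U+5BF6F: 4-byte form → F1 9B BD AF.
Concatenated (19 bytes): F0 9D 9E B3 E8 97 B9 F4 8A A9 B4 F0 93 83 BB F1 9B BD AF.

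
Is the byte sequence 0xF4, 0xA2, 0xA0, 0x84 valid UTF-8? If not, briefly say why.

Leading byte 0xF4 = 11110100 → 4-byte form.
Payload = 0x122804, which exceeds U+10FFFF, the maximum Unicode code point. (Leading bytes F5–FF, or F4 followed by ≥ 0x90, are invalid.)

invalid (encodes a value above U+10FFFF)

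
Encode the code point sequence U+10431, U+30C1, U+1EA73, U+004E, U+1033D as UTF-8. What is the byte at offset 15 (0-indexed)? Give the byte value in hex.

U+10431 → 4-byte form F0 90 90 B1 at offsets 0–3.
U+30C1 → 3-byte form E3 83 81 at offsets 4–6.
U+1EA73 → 4-byte form F0 9E A9 B3 at offsets 7–10.
U+004E → 1-byte form 4E at offsets 11–11.
U+1033D → 4-byte form F0 90 8C BD at offsets 12–15.
Offset 15 falls in char 5's range; it's byte 4 of F0 90 8C BD = 0xBD.

0xBD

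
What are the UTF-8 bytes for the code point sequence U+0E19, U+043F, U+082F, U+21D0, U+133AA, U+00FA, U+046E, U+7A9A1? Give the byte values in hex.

U+0E19: 3-byte form → E0 B8 99.
U+043F: 2-byte form → D0 BF.
U+082F: 3-byte form → E0 A0 AF.
U+21D0: 3-byte form → E2 87 90.
U+133AA: 4-byte form → F0 93 8E AA.
U+00FA: 2-byte form → C3 BA.
U+046E: 2-byte form → D1 AE.
U+7A9A1: 4-byte form → F1 BA A6 A1.
Concatenated (23 bytes): E0 B8 99 D0 BF E0 A0 AF E2 87 90 F0 93 8E AA C3 BA D1 AE F1 BA A6 A1.

E0 B8 99 D0 BF E0 A0 AF E2 87 90 F0 93 8E AA C3 BA D1 AE F1 BA A6 A1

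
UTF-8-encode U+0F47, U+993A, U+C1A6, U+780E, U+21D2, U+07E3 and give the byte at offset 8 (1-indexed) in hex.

1-indexed offset 8 is 0-indexed offset 7.
U+0F47 → 3-byte form E0 BD 87 at offsets 0–2.
U+993A → 3-byte form E9 A4 BA at offsets 3–5.
U+C1A6 → 3-byte form EC 86 A6 at offsets 6–8.
Offset 7 falls in char 3's range; it's byte 2 of EC 86 A6 = 0x86.

0x86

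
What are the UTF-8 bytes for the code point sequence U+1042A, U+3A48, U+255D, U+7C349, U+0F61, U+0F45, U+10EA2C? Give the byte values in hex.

U+1042A: 4-byte form → F0 90 90 AA.
U+3A48: 3-byte form → E3 A9 88.
U+255D: 3-byte form → E2 95 9D.
U+7C349: 4-byte form → F1 BC 8D 89.
U+0F61: 3-byte form → E0 BD A1.
U+0F45: 3-byte form → E0 BD 85.
U+10EA2C: 4-byte form → F4 8E A8 AC.
Concatenated (24 bytes): F0 90 90 AA E3 A9 88 E2 95 9D F1 BC 8D 89 E0 BD A1 E0 BD 85 F4 8E A8 AC.

F0 90 90 AA E3 A9 88 E2 95 9D F1 BC 8D 89 E0 BD A1 E0 BD 85 F4 8E A8 AC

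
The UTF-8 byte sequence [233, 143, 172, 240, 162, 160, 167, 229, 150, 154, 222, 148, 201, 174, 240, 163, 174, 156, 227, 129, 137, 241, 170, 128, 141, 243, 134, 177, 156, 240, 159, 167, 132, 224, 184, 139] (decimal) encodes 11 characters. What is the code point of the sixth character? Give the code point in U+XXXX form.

U+23B9C

Offset 0: leading byte 0xE9 = 11101001 → 3-byte char #1 = E9 8F AC.
Offset 3: leading byte 0xF0 = 11110000 → 4-byte char #2 = F0 A2 A0 A7.
Offset 7: leading byte 0xE5 = 11100101 → 3-byte char #3 = E5 96 9A.
Offset 10: leading byte 0xDE = 11011110 → 2-byte char #4 = DE 94.
Offset 12: leading byte 0xC9 = 11001001 → 2-byte char #5 = C9 AE.
Offset 14: leading byte 0xF0 = 11110000 → 4-byte char #6 = F0 A3 AE 9C.
Leading byte 0xF0 = 11110000 matches 11110xxx → 4-byte sequence.
Byte 1: 0xF0 = 11110000, payload 000 (3 bits).
Byte 2: 0xA3 = 10100011 (10xxxxxx ✓), payload 100011.
Byte 3: 0xAE = 10101110 (10xxxxxx ✓), payload 101110.
Byte 4: 0x9C = 10011100 (10xxxxxx ✓), payload 011100.
Concatenate: 000100011101110011100 = 0x23B9C (21 bits → U+23B9C).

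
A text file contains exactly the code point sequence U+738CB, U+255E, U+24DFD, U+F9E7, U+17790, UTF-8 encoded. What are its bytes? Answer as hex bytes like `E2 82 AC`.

F1 B3 A3 8B E2 95 9E F0 A4 B7 BD EF A7 A7 F0 97 9E 90

U+738CB: 4-byte form → F1 B3 A3 8B.
U+255E: 3-byte form → E2 95 9E.
U+24DFD: 4-byte form → F0 A4 B7 BD.
U+F9E7: 3-byte form → EF A7 A7.
U+17790: 4-byte form → F0 97 9E 90.
Concatenated (18 bytes): F1 B3 A3 8B E2 95 9E F0 A4 B7 BD EF A7 A7 F0 97 9E 90.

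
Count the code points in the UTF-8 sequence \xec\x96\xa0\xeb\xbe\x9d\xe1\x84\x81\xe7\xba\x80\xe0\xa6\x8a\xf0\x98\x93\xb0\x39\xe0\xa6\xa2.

8

Byte at offset 0: 0xEC = 11101100 → 3-byte char (#1). Advance 3.
Byte at offset 3: 0xEB = 11101011 → 3-byte char (#2). Advance 3.
Byte at offset 6: 0xE1 = 11100001 → 3-byte char (#3). Advance 3.
Byte at offset 9: 0xE7 = 11100111 → 3-byte char (#4). Advance 3.
Byte at offset 12: 0xE0 = 11100000 → 3-byte char (#5). Advance 3.
Byte at offset 15: 0xF0 = 11110000 → 4-byte char (#6). Advance 4.
Byte at offset 19: 0x39 = 00111001 → 1-byte char (#7). Advance 1.
Byte at offset 20: 0xE0 = 11100000 → 3-byte char (#8). Advance 3.
Reached end at offset 23 after 8 code points.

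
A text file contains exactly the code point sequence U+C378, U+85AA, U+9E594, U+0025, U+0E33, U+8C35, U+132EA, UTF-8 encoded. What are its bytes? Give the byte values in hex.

U+C378: 3-byte form → EC 8D B8.
U+85AA: 3-byte form → E8 96 AA.
U+9E594: 4-byte form → F2 9E 96 94.
U+0025: 1-byte form → 25.
U+0E33: 3-byte form → E0 B8 B3.
U+8C35: 3-byte form → E8 B0 B5.
U+132EA: 4-byte form → F0 93 8B AA.
Concatenated (21 bytes): EC 8D B8 E8 96 AA F2 9E 96 94 25 E0 B8 B3 E8 B0 B5 F0 93 8B AA.

EC 8D B8 E8 96 AA F2 9E 96 94 25 E0 B8 B3 E8 B0 B5 F0 93 8B AA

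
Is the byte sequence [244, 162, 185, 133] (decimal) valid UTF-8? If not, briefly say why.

Leading byte 0xF4 = 11110100 → 4-byte form.
Payload = 0x122E45, which exceeds U+10FFFF, the maximum Unicode code point. (Leading bytes F5–FF, or F4 followed by ≥ 0x90, are invalid.)

invalid (encodes a value above U+10FFFF)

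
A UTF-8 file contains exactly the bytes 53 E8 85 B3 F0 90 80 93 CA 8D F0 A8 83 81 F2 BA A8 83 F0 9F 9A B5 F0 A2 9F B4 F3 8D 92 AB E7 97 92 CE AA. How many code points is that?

11

Byte at offset 0: 0x53 = 01010011 → 1-byte char (#1). Advance 1.
Byte at offset 1: 0xE8 = 11101000 → 3-byte char (#2). Advance 3.
Byte at offset 4: 0xF0 = 11110000 → 4-byte char (#3). Advance 4.
Byte at offset 8: 0xCA = 11001010 → 2-byte char (#4). Advance 2.
Byte at offset 10: 0xF0 = 11110000 → 4-byte char (#5). Advance 4.
Byte at offset 14: 0xF2 = 11110010 → 4-byte char (#6). Advance 4.
Byte at offset 18: 0xF0 = 11110000 → 4-byte char (#7). Advance 4.
Byte at offset 22: 0xF0 = 11110000 → 4-byte char (#8). Advance 4.
Byte at offset 26: 0xF3 = 11110011 → 4-byte char (#9). Advance 4.
Byte at offset 30: 0xE7 = 11100111 → 3-byte char (#10). Advance 3.
Byte at offset 33: 0xCE = 11001110 → 2-byte char (#11). Advance 2.
Reached end at offset 35 after 11 code points.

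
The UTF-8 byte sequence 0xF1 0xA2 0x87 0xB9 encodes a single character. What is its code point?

Leading byte 0xF1 = 11110001 matches 11110xxx → 4-byte sequence.
Byte 1: 0xF1 = 11110001, payload 001 (3 bits).
Byte 2: 0xA2 = 10100010 (10xxxxxx ✓), payload 100010.
Byte 3: 0x87 = 10000111 (10xxxxxx ✓), payload 000111.
Byte 4: 0xB9 = 10111001 (10xxxxxx ✓), payload 111001.
Concatenate: 001100010000111111001 = 0x621F9 (21 bits → U+621F9).

U+621F9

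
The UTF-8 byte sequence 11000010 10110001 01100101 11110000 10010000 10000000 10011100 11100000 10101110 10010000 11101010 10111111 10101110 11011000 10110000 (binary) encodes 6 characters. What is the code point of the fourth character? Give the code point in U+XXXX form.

U+0B90

Offset 0: leading byte 0xC2 = 11000010 → 2-byte char #1 = C2 B1.
Offset 2: leading byte 0x65 = 01100101 → 1-byte char #2 = 65.
Offset 3: leading byte 0xF0 = 11110000 → 4-byte char #3 = F0 90 80 9C.
Offset 7: leading byte 0xE0 = 11100000 → 3-byte char #4 = E0 AE 90.
Leading byte 0xE0 = 11100000 matches 1110xxxx → 3-byte sequence.
Byte 1: 0xE0 = 11100000, payload 0000 (4 bits).
Byte 2: 0xAE = 10101110 (10xxxxxx ✓), payload 101110.
Byte 3: 0x90 = 10010000 (10xxxxxx ✓), payload 010000.
Concatenate: 0000101110010000 = 0xB90 (16 bits → U+0B90).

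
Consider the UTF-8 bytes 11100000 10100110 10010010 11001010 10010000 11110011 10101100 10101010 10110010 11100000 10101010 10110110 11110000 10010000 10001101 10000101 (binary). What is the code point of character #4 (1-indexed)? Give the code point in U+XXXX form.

U+0AB6

Offset 0: leading byte 0xE0 = 11100000 → 3-byte char #1 = E0 A6 92.
Offset 3: leading byte 0xCA = 11001010 → 2-byte char #2 = CA 90.
Offset 5: leading byte 0xF3 = 11110011 → 4-byte char #3 = F3 AC AA B2.
Offset 9: leading byte 0xE0 = 11100000 → 3-byte char #4 = E0 AA B6.
Leading byte 0xE0 = 11100000 matches 1110xxxx → 3-byte sequence.
Byte 1: 0xE0 = 11100000, payload 0000 (4 bits).
Byte 2: 0xAA = 10101010 (10xxxxxx ✓), payload 101010.
Byte 3: 0xB6 = 10110110 (10xxxxxx ✓), payload 110110.
Concatenate: 0000101010110110 = 0xAB6 (16 bits → U+0AB6).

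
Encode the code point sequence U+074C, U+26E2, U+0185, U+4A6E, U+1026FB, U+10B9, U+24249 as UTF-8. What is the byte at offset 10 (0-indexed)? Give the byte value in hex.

0xF4

U+074C → 2-byte form DD 8C at offsets 0–1.
U+26E2 → 3-byte form E2 9B A2 at offsets 2–4.
U+0185 → 2-byte form C6 85 at offsets 5–6.
U+4A6E → 3-byte form E4 A9 AE at offsets 7–9.
U+1026FB → 4-byte form F4 82 9B BB at offsets 10–13.
Offset 10 falls in char 5's range; it's byte 1 of F4 82 9B BB = 0xF4.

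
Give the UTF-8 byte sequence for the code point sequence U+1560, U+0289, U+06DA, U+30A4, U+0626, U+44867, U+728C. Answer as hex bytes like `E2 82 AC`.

E1 95 A0 CA 89 DB 9A E3 82 A4 D8 A6 F1 84 A1 A7 E7 8A 8C

U+1560: 3-byte form → E1 95 A0.
U+0289: 2-byte form → CA 89.
U+06DA: 2-byte form → DB 9A.
U+30A4: 3-byte form → E3 82 A4.
U+0626: 2-byte form → D8 A6.
U+44867: 4-byte form → F1 84 A1 A7.
U+728C: 3-byte form → E7 8A 8C.
Concatenated (19 bytes): E1 95 A0 CA 89 DB 9A E3 82 A4 D8 A6 F1 84 A1 A7 E7 8A 8C.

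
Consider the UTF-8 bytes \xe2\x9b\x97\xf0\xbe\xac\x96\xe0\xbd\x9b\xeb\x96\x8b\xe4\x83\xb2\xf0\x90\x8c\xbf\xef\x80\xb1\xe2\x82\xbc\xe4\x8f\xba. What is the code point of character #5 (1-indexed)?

U+40F2

Offset 0: leading byte 0xE2 = 11100010 → 3-byte char #1 = E2 9B 97.
Offset 3: leading byte 0xF0 = 11110000 → 4-byte char #2 = F0 BE AC 96.
Offset 7: leading byte 0xE0 = 11100000 → 3-byte char #3 = E0 BD 9B.
Offset 10: leading byte 0xEB = 11101011 → 3-byte char #4 = EB 96 8B.
Offset 13: leading byte 0xE4 = 11100100 → 3-byte char #5 = E4 83 B2.
Leading byte 0xE4 = 11100100 matches 1110xxxx → 3-byte sequence.
Byte 1: 0xE4 = 11100100, payload 0100 (4 bits).
Byte 2: 0x83 = 10000011 (10xxxxxx ✓), payload 000011.
Byte 3: 0xB2 = 10110010 (10xxxxxx ✓), payload 110010.
Concatenate: 0100000011110010 = 0x40F2 (16 bits → U+40F2).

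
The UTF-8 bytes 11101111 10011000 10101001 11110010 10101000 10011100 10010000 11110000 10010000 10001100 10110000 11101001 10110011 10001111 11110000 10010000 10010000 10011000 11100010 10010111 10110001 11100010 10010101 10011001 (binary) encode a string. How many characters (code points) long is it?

Byte at offset 0: 0xEF = 11101111 → 3-byte char (#1). Advance 3.
Byte at offset 3: 0xF2 = 11110010 → 4-byte char (#2). Advance 4.
Byte at offset 7: 0xF0 = 11110000 → 4-byte char (#3). Advance 4.
Byte at offset 11: 0xE9 = 11101001 → 3-byte char (#4). Advance 3.
Byte at offset 14: 0xF0 = 11110000 → 4-byte char (#5). Advance 4.
Byte at offset 18: 0xE2 = 11100010 → 3-byte char (#6). Advance 3.
Byte at offset 21: 0xE2 = 11100010 → 3-byte char (#7). Advance 3.
Reached end at offset 24 after 7 code points.

7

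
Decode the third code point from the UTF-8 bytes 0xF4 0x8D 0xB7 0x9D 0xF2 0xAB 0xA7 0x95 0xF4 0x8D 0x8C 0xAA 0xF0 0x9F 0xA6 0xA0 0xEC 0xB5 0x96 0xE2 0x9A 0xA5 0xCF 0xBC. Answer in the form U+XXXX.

Offset 0: leading byte 0xF4 = 11110100 → 4-byte char #1 = F4 8D B7 9D.
Offset 4: leading byte 0xF2 = 11110010 → 4-byte char #2 = F2 AB A7 95.
Offset 8: leading byte 0xF4 = 11110100 → 4-byte char #3 = F4 8D 8C AA.
Leading byte 0xF4 = 11110100 matches 11110xxx → 4-byte sequence.
Byte 1: 0xF4 = 11110100, payload 100 (3 bits).
Byte 2: 0x8D = 10001101 (10xxxxxx ✓), payload 001101.
Byte 3: 0x8C = 10001100 (10xxxxxx ✓), payload 001100.
Byte 4: 0xAA = 10101010 (10xxxxxx ✓), payload 101010.
Concatenate: 100001101001100101010 = 0x10D32A (21 bits → U+10D32A).

U+10D32A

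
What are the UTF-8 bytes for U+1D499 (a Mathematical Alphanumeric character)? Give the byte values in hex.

U+1D499 = 0x1D499 = 119961 decimal. In range U+10000–U+10FFFF → 4-byte form: 11110xxx 10xxxxxx 10xxxxxx 10xxxxxx.
Binary (21 bits): 000011101010010011001.
Split 3+6+6+6: 000 | 011101 | 010010 | 011001.
Byte 1: 11110000 = 0xF0.
Byte 2: 10011101 = 0x9D.
Byte 3: 10010010 = 0x92.
Byte 4: 10011001 = 0x99.

F0 9D 92 99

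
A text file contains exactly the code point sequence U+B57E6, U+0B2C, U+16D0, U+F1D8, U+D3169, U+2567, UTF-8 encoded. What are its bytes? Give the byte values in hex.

U+B57E6: 4-byte form → F2 B5 9F A6.
U+0B2C: 3-byte form → E0 AC AC.
U+16D0: 3-byte form → E1 9B 90.
U+F1D8: 3-byte form → EF 87 98.
U+D3169: 4-byte form → F3 93 85 A9.
U+2567: 3-byte form → E2 95 A7.
Concatenated (20 bytes): F2 B5 9F A6 E0 AC AC E1 9B 90 EF 87 98 F3 93 85 A9 E2 95 A7.

F2 B5 9F A6 E0 AC AC E1 9B 90 EF 87 98 F3 93 85 A9 E2 95 A7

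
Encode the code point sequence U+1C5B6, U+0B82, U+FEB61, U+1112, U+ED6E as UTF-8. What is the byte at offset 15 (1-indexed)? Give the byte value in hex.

1-indexed offset 15 is 0-indexed offset 14.
U+1C5B6 → 4-byte form F0 9C 96 B6 at offsets 0–3.
U+0B82 → 3-byte form E0 AE 82 at offsets 4–6.
U+FEB61 → 4-byte form F3 BE AD A1 at offsets 7–10.
U+1112 → 3-byte form E1 84 92 at offsets 11–13.
U+ED6E → 3-byte form EE B5 AE at offsets 14–16.
Offset 14 falls in char 5's range; it's byte 1 of EE B5 AE = 0xEE.

0xEE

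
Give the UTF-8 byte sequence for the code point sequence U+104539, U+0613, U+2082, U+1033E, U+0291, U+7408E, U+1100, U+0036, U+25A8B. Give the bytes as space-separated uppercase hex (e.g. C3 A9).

F4 84 94 B9 D8 93 E2 82 82 F0 90 8C BE CA 91 F1 B4 82 8E E1 84 80 36 F0 A5 AA 8B

U+104539: 4-byte form → F4 84 94 B9.
U+0613: 2-byte form → D8 93.
U+2082: 3-byte form → E2 82 82.
U+1033E: 4-byte form → F0 90 8C BE.
U+0291: 2-byte form → CA 91.
U+7408E: 4-byte form → F1 B4 82 8E.
U+1100: 3-byte form → E1 84 80.
U+0036: 1-byte form → 36.
U+25A8B: 4-byte form → F0 A5 AA 8B.
Concatenated (27 bytes): F4 84 94 B9 D8 93 E2 82 82 F0 90 8C BE CA 91 F1 B4 82 8E E1 84 80 36 F0 A5 AA 8B.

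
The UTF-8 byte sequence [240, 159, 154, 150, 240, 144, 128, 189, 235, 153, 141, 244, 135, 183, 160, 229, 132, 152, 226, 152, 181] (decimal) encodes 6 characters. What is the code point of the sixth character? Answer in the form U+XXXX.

U+2635

Offset 0: leading byte 0xF0 = 11110000 → 4-byte char #1 = F0 9F 9A 96.
Offset 4: leading byte 0xF0 = 11110000 → 4-byte char #2 = F0 90 80 BD.
Offset 8: leading byte 0xEB = 11101011 → 3-byte char #3 = EB 99 8D.
Offset 11: leading byte 0xF4 = 11110100 → 4-byte char #4 = F4 87 B7 A0.
Offset 15: leading byte 0xE5 = 11100101 → 3-byte char #5 = E5 84 98.
Offset 18: leading byte 0xE2 = 11100010 → 3-byte char #6 = E2 98 B5.
Leading byte 0xE2 = 11100010 matches 1110xxxx → 3-byte sequence.
Byte 1: 0xE2 = 11100010, payload 0010 (4 bits).
Byte 2: 0x98 = 10011000 (10xxxxxx ✓), payload 011000.
Byte 3: 0xB5 = 10110101 (10xxxxxx ✓), payload 110101.
Concatenate: 0010011000110101 = 0x2635 (16 bits → U+2635).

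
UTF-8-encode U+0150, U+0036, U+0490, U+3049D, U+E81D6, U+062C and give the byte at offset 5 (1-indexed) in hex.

0x90

1-indexed offset 5 is 0-indexed offset 4.
U+0150 → 2-byte form C5 90 at offsets 0–1.
U+0036 → 1-byte form 36 at offsets 2–2.
U+0490 → 2-byte form D2 90 at offsets 3–4.
Offset 4 falls in char 3's range; it's byte 2 of D2 90 = 0x90.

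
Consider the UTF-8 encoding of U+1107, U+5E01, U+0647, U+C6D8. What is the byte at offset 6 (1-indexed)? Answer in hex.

1-indexed offset 6 is 0-indexed offset 5.
U+1107 → 3-byte form E1 84 87 at offsets 0–2.
U+5E01 → 3-byte form E5 B8 81 at offsets 3–5.
Offset 5 falls in char 2's range; it's byte 3 of E5 B8 81 = 0x81.

0x81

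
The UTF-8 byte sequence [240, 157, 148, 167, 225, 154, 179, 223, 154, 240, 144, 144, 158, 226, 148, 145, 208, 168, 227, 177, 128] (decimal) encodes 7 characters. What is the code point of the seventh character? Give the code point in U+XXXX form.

Offset 0: leading byte 0xF0 = 11110000 → 4-byte char #1 = F0 9D 94 A7.
Offset 4: leading byte 0xE1 = 11100001 → 3-byte char #2 = E1 9A B3.
Offset 7: leading byte 0xDF = 11011111 → 2-byte char #3 = DF 9A.
Offset 9: leading byte 0xF0 = 11110000 → 4-byte char #4 = F0 90 90 9E.
Offset 13: leading byte 0xE2 = 11100010 → 3-byte char #5 = E2 94 91.
Offset 16: leading byte 0xD0 = 11010000 → 2-byte char #6 = D0 A8.
Offset 18: leading byte 0xE3 = 11100011 → 3-byte char #7 = E3 B1 80.
Leading byte 0xE3 = 11100011 matches 1110xxxx → 3-byte sequence.
Byte 1: 0xE3 = 11100011, payload 0011 (4 bits).
Byte 2: 0xB1 = 10110001 (10xxxxxx ✓), payload 110001.
Byte 3: 0x80 = 10000000 (10xxxxxx ✓), payload 000000.
Concatenate: 0011110001000000 = 0x3C40 (16 bits → U+3C40).

U+3C40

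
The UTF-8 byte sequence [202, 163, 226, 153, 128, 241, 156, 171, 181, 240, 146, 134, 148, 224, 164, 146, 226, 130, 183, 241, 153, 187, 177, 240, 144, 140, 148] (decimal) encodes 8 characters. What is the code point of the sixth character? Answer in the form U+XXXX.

Offset 0: leading byte 0xCA = 11001010 → 2-byte char #1 = CA A3.
Offset 2: leading byte 0xE2 = 11100010 → 3-byte char #2 = E2 99 80.
Offset 5: leading byte 0xF1 = 11110001 → 4-byte char #3 = F1 9C AB B5.
Offset 9: leading byte 0xF0 = 11110000 → 4-byte char #4 = F0 92 86 94.
Offset 13: leading byte 0xE0 = 11100000 → 3-byte char #5 = E0 A4 92.
Offset 16: leading byte 0xE2 = 11100010 → 3-byte char #6 = E2 82 B7.
Leading byte 0xE2 = 11100010 matches 1110xxxx → 3-byte sequence.
Byte 1: 0xE2 = 11100010, payload 0010 (4 bits).
Byte 2: 0x82 = 10000010 (10xxxxxx ✓), payload 000010.
Byte 3: 0xB7 = 10110111 (10xxxxxx ✓), payload 110111.
Concatenate: 0010000010110111 = 0x20B7 (16 bits → U+20B7).

U+20B7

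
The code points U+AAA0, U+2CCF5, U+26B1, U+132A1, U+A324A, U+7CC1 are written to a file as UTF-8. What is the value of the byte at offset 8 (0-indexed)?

0x9A

U+AAA0 → 3-byte form EA AA A0 at offsets 0–2.
U+2CCF5 → 4-byte form F0 AC B3 B5 at offsets 3–6.
U+26B1 → 3-byte form E2 9A B1 at offsets 7–9.
Offset 8 falls in char 3's range; it's byte 2 of E2 9A B1 = 0x9A.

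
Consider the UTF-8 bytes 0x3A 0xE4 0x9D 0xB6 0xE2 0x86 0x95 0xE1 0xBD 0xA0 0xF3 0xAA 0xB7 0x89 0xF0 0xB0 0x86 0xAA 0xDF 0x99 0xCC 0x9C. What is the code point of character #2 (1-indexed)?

U+4776

Offset 0: leading byte 0x3A = 00111010 → 1-byte char #1 = 3A.
Offset 1: leading byte 0xE4 = 11100100 → 3-byte char #2 = E4 9D B6.
Leading byte 0xE4 = 11100100 matches 1110xxxx → 3-byte sequence.
Byte 1: 0xE4 = 11100100, payload 0100 (4 bits).
Byte 2: 0x9D = 10011101 (10xxxxxx ✓), payload 011101.
Byte 3: 0xB6 = 10110110 (10xxxxxx ✓), payload 110110.
Concatenate: 0100011101110110 = 0x4776 (16 bits → U+4776).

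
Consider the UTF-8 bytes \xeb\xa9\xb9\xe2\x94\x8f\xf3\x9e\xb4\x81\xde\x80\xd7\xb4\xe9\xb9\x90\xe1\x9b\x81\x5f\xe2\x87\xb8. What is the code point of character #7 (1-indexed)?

U+16C1

Offset 0: leading byte 0xEB = 11101011 → 3-byte char #1 = EB A9 B9.
Offset 3: leading byte 0xE2 = 11100010 → 3-byte char #2 = E2 94 8F.
Offset 6: leading byte 0xF3 = 11110011 → 4-byte char #3 = F3 9E B4 81.
Offset 10: leading byte 0xDE = 11011110 → 2-byte char #4 = DE 80.
Offset 12: leading byte 0xD7 = 11010111 → 2-byte char #5 = D7 B4.
Offset 14: leading byte 0xE9 = 11101001 → 3-byte char #6 = E9 B9 90.
Offset 17: leading byte 0xE1 = 11100001 → 3-byte char #7 = E1 9B 81.
Leading byte 0xE1 = 11100001 matches 1110xxxx → 3-byte sequence.
Byte 1: 0xE1 = 11100001, payload 0001 (4 bits).
Byte 2: 0x9B = 10011011 (10xxxxxx ✓), payload 011011.
Byte 3: 0x81 = 10000001 (10xxxxxx ✓), payload 000001.
Concatenate: 0001011011000001 = 0x16C1 (16 bits → U+16C1).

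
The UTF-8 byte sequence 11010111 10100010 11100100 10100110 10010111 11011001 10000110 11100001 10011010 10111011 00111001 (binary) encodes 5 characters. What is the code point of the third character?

U+0646

Offset 0: leading byte 0xD7 = 11010111 → 2-byte char #1 = D7 A2.
Offset 2: leading byte 0xE4 = 11100100 → 3-byte char #2 = E4 A6 97.
Offset 5: leading byte 0xD9 = 11011001 → 2-byte char #3 = D9 86.
Leading byte 0xD9 = 11011001 matches 110xxxxx → 2-byte sequence.
Byte 1: 0xD9 = 11011001, payload 11001 (5 bits).
Byte 2: 0x86 = 10000110 (10xxxxxx ✓), payload 000110.
Concatenate: 11001000110 = 0x646 (11 bits → U+0646).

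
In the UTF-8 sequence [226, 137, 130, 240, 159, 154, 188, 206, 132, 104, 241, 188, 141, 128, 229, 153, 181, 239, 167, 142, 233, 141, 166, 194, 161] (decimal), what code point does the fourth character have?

U+0068

Offset 0: leading byte 0xE2 = 11100010 → 3-byte char #1 = E2 89 82.
Offset 3: leading byte 0xF0 = 11110000 → 4-byte char #2 = F0 9F 9A BC.
Offset 7: leading byte 0xCE = 11001110 → 2-byte char #3 = CE 84.
Offset 9: leading byte 0x68 = 01101000 → 1-byte char #4 = 68.
Leading byte 0x68 = 01101000 matches 0xxxxxxx → 1-byte sequence.
Byte 1: 0x68 = 01101000, payload 1101000 (7 bits).
Concatenate: 1101000 = 0x68 (7 bits → U+0068).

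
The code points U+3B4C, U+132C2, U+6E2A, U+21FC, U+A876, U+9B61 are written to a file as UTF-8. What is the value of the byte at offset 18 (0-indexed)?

0xA1

U+3B4C → 3-byte form E3 AD 8C at offsets 0–2.
U+132C2 → 4-byte form F0 93 8B 82 at offsets 3–6.
U+6E2A → 3-byte form E6 B8 AA at offsets 7–9.
U+21FC → 3-byte form E2 87 BC at offsets 10–12.
U+A876 → 3-byte form EA A1 B6 at offsets 13–15.
U+9B61 → 3-byte form E9 AD A1 at offsets 16–18.
Offset 18 falls in char 6's range; it's byte 3 of E9 AD A1 = 0xA1.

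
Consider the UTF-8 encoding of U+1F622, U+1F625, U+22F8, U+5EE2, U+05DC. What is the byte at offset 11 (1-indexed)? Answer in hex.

1-indexed offset 11 is 0-indexed offset 10.
U+1F622 → 4-byte form F0 9F 98 A2 at offsets 0–3.
U+1F625 → 4-byte form F0 9F 98 A5 at offsets 4–7.
U+22F8 → 3-byte form E2 8B B8 at offsets 8–10.
Offset 10 falls in char 3's range; it's byte 3 of E2 8B B8 = 0xB8.

0xB8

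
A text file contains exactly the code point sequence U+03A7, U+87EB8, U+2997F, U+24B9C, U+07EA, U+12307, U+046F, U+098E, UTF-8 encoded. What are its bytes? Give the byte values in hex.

U+03A7: 2-byte form → CE A7.
U+87EB8: 4-byte form → F2 87 BA B8.
U+2997F: 4-byte form → F0 A9 A5 BF.
U+24B9C: 4-byte form → F0 A4 AE 9C.
U+07EA: 2-byte form → DF AA.
U+12307: 4-byte form → F0 92 8C 87.
U+046F: 2-byte form → D1 AF.
U+098E: 3-byte form → E0 A6 8E.
Concatenated (25 bytes): CE A7 F2 87 BA B8 F0 A9 A5 BF F0 A4 AE 9C DF AA F0 92 8C 87 D1 AF E0 A6 8E.

CE A7 F2 87 BA B8 F0 A9 A5 BF F0 A4 AE 9C DF AA F0 92 8C 87 D1 AF E0 A6 8E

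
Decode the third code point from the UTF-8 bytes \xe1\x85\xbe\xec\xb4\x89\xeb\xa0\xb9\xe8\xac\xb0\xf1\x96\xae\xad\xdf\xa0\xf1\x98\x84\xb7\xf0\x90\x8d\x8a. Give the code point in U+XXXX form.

Offset 0: leading byte 0xE1 = 11100001 → 3-byte char #1 = E1 85 BE.
Offset 3: leading byte 0xEC = 11101100 → 3-byte char #2 = EC B4 89.
Offset 6: leading byte 0xEB = 11101011 → 3-byte char #3 = EB A0 B9.
Leading byte 0xEB = 11101011 matches 1110xxxx → 3-byte sequence.
Byte 1: 0xEB = 11101011, payload 1011 (4 bits).
Byte 2: 0xA0 = 10100000 (10xxxxxx ✓), payload 100000.
Byte 3: 0xB9 = 10111001 (10xxxxxx ✓), payload 111001.
Concatenate: 1011100000111001 = 0xB839 (16 bits → U+B839).

U+B839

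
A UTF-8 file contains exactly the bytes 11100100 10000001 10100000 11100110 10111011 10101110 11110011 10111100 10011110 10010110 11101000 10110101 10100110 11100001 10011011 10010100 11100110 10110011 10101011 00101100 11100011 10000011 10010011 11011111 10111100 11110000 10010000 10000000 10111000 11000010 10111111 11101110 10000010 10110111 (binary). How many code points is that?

12

Byte at offset 0: 0xE4 = 11100100 → 3-byte char (#1). Advance 3.
Byte at offset 3: 0xE6 = 11100110 → 3-byte char (#2). Advance 3.
Byte at offset 6: 0xF3 = 11110011 → 4-byte char (#3). Advance 4.
Byte at offset 10: 0xE8 = 11101000 → 3-byte char (#4). Advance 3.
Byte at offset 13: 0xE1 = 11100001 → 3-byte char (#5). Advance 3.
Byte at offset 16: 0xE6 = 11100110 → 3-byte char (#6). Advance 3.
Byte at offset 19: 0x2C = 00101100 → 1-byte char (#7). Advance 1.
Byte at offset 20: 0xE3 = 11100011 → 3-byte char (#8). Advance 3.
Byte at offset 23: 0xDF = 11011111 → 2-byte char (#9). Advance 2.
Byte at offset 25: 0xF0 = 11110000 → 4-byte char (#10). Advance 4.
Byte at offset 29: 0xC2 = 11000010 → 2-byte char (#11). Advance 2.
Byte at offset 31: 0xEE = 11101110 → 3-byte char (#12). Advance 3.
Reached end at offset 34 after 12 code points.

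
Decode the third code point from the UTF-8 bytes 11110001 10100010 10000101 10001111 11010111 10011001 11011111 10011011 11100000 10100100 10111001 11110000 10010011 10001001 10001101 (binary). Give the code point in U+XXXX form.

Offset 0: leading byte 0xF1 = 11110001 → 4-byte char #1 = F1 A2 85 8F.
Offset 4: leading byte 0xD7 = 11010111 → 2-byte char #2 = D7 99.
Offset 6: leading byte 0xDF = 11011111 → 2-byte char #3 = DF 9B.
Leading byte 0xDF = 11011111 matches 110xxxxx → 2-byte sequence.
Byte 1: 0xDF = 11011111, payload 11111 (5 bits).
Byte 2: 0x9B = 10011011 (10xxxxxx ✓), payload 011011.
Concatenate: 11111011011 = 0x7DB (11 bits → U+07DB).

U+07DB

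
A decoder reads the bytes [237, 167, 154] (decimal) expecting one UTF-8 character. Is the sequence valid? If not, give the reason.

invalid (encodes a surrogate (U+D800–U+DFFF))

Structurally a 3-byte sequence; payload = 0xD9DA.
But 0xD9DA is in U+D800–U+DFFF, the surrogate range. Surrogates are not Unicode scalar values and are forbidden in UTF-8.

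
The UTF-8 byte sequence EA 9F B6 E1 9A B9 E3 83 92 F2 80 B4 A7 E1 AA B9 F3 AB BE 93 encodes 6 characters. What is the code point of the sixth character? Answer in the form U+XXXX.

Offset 0: leading byte 0xEA = 11101010 → 3-byte char #1 = EA 9F B6.
Offset 3: leading byte 0xE1 = 11100001 → 3-byte char #2 = E1 9A B9.
Offset 6: leading byte 0xE3 = 11100011 → 3-byte char #3 = E3 83 92.
Offset 9: leading byte 0xF2 = 11110010 → 4-byte char #4 = F2 80 B4 A7.
Offset 13: leading byte 0xE1 = 11100001 → 3-byte char #5 = E1 AA B9.
Offset 16: leading byte 0xF3 = 11110011 → 4-byte char #6 = F3 AB BE 93.
Leading byte 0xF3 = 11110011 matches 11110xxx → 4-byte sequence.
Byte 1: 0xF3 = 11110011, payload 011 (3 bits).
Byte 2: 0xAB = 10101011 (10xxxxxx ✓), payload 101011.
Byte 3: 0xBE = 10111110 (10xxxxxx ✓), payload 111110.
Byte 4: 0x93 = 10010011 (10xxxxxx ✓), payload 010011.
Concatenate: 011101011111110010011 = 0xEBF93 (21 bits → U+EBF93).

U+EBF93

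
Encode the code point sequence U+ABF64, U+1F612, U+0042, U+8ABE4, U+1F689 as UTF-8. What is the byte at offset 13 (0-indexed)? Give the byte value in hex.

U+ABF64 → 4-byte form F2 AB BD A4 at offsets 0–3.
U+1F612 → 4-byte form F0 9F 98 92 at offsets 4–7.
U+0042 → 1-byte form 42 at offsets 8–8.
U+8ABE4 → 4-byte form F2 8A AF A4 at offsets 9–12.
U+1F689 → 4-byte form F0 9F 9A 89 at offsets 13–16.
Offset 13 falls in char 5's range; it's byte 1 of F0 9F 9A 89 = 0xF0.

0xF0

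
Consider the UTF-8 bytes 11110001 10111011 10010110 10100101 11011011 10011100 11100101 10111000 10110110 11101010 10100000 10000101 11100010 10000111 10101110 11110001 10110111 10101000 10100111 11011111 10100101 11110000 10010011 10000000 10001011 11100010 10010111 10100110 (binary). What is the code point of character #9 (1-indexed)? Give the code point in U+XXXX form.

Offset 0: leading byte 0xF1 = 11110001 → 4-byte char #1 = F1 BB 96 A5.
Offset 4: leading byte 0xDB = 11011011 → 2-byte char #2 = DB 9C.
Offset 6: leading byte 0xE5 = 11100101 → 3-byte char #3 = E5 B8 B6.
Offset 9: leading byte 0xEA = 11101010 → 3-byte char #4 = EA A0 85.
Offset 12: leading byte 0xE2 = 11100010 → 3-byte char #5 = E2 87 AE.
Offset 15: leading byte 0xF1 = 11110001 → 4-byte char #6 = F1 B7 A8 A7.
Offset 19: leading byte 0xDF = 11011111 → 2-byte char #7 = DF A5.
Offset 21: leading byte 0xF0 = 11110000 → 4-byte char #8 = F0 93 80 8B.
Offset 25: leading byte 0xE2 = 11100010 → 3-byte char #9 = E2 97 A6.
Leading byte 0xE2 = 11100010 matches 1110xxxx → 3-byte sequence.
Byte 1: 0xE2 = 11100010, payload 0010 (4 bits).
Byte 2: 0x97 = 10010111 (10xxxxxx ✓), payload 010111.
Byte 3: 0xA6 = 10100110 (10xxxxxx ✓), payload 100110.
Concatenate: 0010010111100110 = 0x25E6 (16 bits → U+25E6).

U+25E6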